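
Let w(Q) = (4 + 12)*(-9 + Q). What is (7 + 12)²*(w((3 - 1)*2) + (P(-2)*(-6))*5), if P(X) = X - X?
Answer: -28880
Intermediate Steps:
P(X) = 0
w(Q) = -144 + 16*Q (w(Q) = 16*(-9 + Q) = -144 + 16*Q)
(7 + 12)²*(w((3 - 1)*2) + (P(-2)*(-6))*5) = (7 + 12)²*((-144 + 16*((3 - 1)*2)) + (0*(-6))*5) = 19²*((-144 + 16*(2*2)) + 0*5) = 361*((-144 + 16*4) + 0) = 361*((-144 + 64) + 0) = 361*(-80 + 0) = 361*(-80) = -28880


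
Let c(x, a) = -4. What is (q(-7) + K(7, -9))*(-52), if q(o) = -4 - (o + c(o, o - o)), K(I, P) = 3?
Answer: -520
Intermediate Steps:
q(o) = -o (q(o) = -4 - (o - 4) = -4 - (-4 + o) = -4 + (4 - o) = -o)
(q(-7) + K(7, -9))*(-52) = (-1*(-7) + 3)*(-52) = (7 + 3)*(-52) = 10*(-52) = -520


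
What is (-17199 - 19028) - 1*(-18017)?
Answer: -18210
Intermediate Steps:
(-17199 - 19028) - 1*(-18017) = -36227 + 18017 = -18210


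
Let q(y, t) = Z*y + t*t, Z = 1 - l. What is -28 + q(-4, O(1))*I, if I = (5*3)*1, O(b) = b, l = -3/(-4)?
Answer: -28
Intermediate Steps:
l = 3/4 (l = -3*(-1/4) = 3/4 ≈ 0.75000)
Z = 1/4 (Z = 1 - 1*3/4 = 1 - 3/4 = 1/4 ≈ 0.25000)
q(y, t) = t**2 + y/4 (q(y, t) = y/4 + t*t = y/4 + t**2 = t**2 + y/4)
I = 15 (I = 15*1 = 15)
-28 + q(-4, O(1))*I = -28 + (1**2 + (1/4)*(-4))*15 = -28 + (1 - 1)*15 = -28 + 0*15 = -28 + 0 = -28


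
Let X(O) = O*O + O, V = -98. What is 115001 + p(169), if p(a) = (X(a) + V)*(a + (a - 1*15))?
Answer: 9363137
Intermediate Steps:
X(O) = O + O**2 (X(O) = O**2 + O = O + O**2)
p(a) = (-98 + a*(1 + a))*(-15 + 2*a) (p(a) = (a*(1 + a) - 98)*(a + (a - 1*15)) = (-98 + a*(1 + a))*(a + (a - 15)) = (-98 + a*(1 + a))*(a + (-15 + a)) = (-98 + a*(1 + a))*(-15 + 2*a))
115001 + p(169) = 115001 + (1470 - 211*169 - 13*169**2 + 2*169**3) = 115001 + (1470 - 35659 - 13*28561 + 2*4826809) = 115001 + (1470 - 35659 - 371293 + 9653618) = 115001 + 9248136 = 9363137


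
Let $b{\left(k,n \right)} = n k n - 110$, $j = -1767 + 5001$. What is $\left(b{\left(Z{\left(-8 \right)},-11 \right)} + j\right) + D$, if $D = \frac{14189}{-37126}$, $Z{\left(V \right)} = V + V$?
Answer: $\frac{44091499}{37126} \approx 1187.6$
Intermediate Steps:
$Z{\left(V \right)} = 2 V$
$D = - \frac{14189}{37126}$ ($D = 14189 \left(- \frac{1}{37126}\right) = - \frac{14189}{37126} \approx -0.38218$)
$j = 3234$
$b{\left(k,n \right)} = -110 + k n^{2}$ ($b{\left(k,n \right)} = k n n - 110 = k n^{2} - 110 = -110 + k n^{2}$)
$\left(b{\left(Z{\left(-8 \right)},-11 \right)} + j\right) + D = \left(\left(-110 + 2 \left(-8\right) \left(-11\right)^{2}\right) + 3234\right) - \frac{14189}{37126} = \left(\left(-110 - 1936\right) + 3234\right) - \frac{14189}{37126} = \left(-2046 + 3234\right) - \frac{14189}{37126} = 1188 - \frac{14189}{37126} = \frac{44091499}{37126}$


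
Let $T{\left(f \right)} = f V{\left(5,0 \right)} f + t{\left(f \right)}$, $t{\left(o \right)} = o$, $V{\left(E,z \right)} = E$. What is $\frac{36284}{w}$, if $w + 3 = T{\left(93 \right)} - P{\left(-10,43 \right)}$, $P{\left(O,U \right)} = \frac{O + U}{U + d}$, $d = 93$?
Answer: $\frac{4934624}{5893527} \approx 0.8373$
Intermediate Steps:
$T{\left(f \right)} = f + 5 f^{2}$ ($T{\left(f \right)} = f 5 f + f = 5 f^{2} + f = f + 5 f^{2}$)
$P{\left(O,U \right)} = \frac{O + U}{93 + U}$ ($P{\left(O,U \right)} = \frac{O + U}{U + 93} = \frac{O + U}{93 + U}$)
$w = \frac{5893527}{136}$ ($w = -3 - \left(- 93 \left(1 + 5 \cdot 93\right) + \frac{-10 + 43}{93 + 43}\right) = -3 - \left(- 93 \left(1 + 465\right) + \frac{1}{136} \cdot 33\right) = -3 + \left(93 \cdot 466 - \frac{1}{136} \cdot 33\right) = -3 + \left(43338 - \frac{33}{136}\right) = -3 + \frac{5893935}{136} = \frac{5893527}{136} \approx 43335.0$)
$\frac{36284}{w} = \frac{36284}{\frac{5893527}{136}} = 36284 \cdot \frac{136}{5893527} = \frac{4934624}{5893527}$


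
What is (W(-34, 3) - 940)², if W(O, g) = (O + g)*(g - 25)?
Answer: 66564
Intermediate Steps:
W(O, g) = (-25 + g)*(O + g) (W(O, g) = (O + g)*(-25 + g) = (-25 + g)*(O + g))
(W(-34, 3) - 940)² = ((3² - 25*(-34) - 25*3 - 34*3) - 940)² = ((9 + 850 - 75 - 102) - 940)² = (682 - 940)² = (-258)² = 66564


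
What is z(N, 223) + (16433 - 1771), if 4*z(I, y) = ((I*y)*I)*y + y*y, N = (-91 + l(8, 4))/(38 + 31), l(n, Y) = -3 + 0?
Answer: 955388341/19044 ≈ 50167.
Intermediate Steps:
l(n, Y) = -3
N = -94/69 (N = (-91 - 3)/(38 + 31) = -94/69 ≈ -1.3623)
z(I, y) = y²/4 + I²*y²/4 (z(I, y) = (((I*y)*I)*y + y*y)/4 = ((y*I²)*y + y²)/4 = (I²*y² + y²)/4 = (y² + I²*y²)/4 = y²/4 + I²*y²/4)
z(N, 223) + (16433 - 1771) = (¼)*223²*(1 + (-94/69)²) + (16433 - 1771) = (¼)*49729*(1 + 8836/4761) + 14662 = (¼)*49729*(13597/4761) + 14662 = 676165213/19044 + 14662 = 955388341/19044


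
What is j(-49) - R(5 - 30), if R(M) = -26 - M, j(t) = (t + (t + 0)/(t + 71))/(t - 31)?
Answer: 2887/1760 ≈ 1.6403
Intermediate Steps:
j(t) = (t + t/(71 + t))/(-31 + t)
j(-49) - R(5 - 30) = -49*(72 - 49)/(-2201 + (-49)² + 40*(-49)) - (-26 - (5 - 30)) = -49*23/(-2201 + 2401 - 1960) - (-26 - 1*(-25)) = -49*23/(-1760) - (-26 + 25) = -49*(-1/1760)*23 - 1*(-1) = 1127/1760 + 1 = 2887/1760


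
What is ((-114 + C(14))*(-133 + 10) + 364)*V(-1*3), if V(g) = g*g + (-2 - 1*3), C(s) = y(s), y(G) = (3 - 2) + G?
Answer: 50164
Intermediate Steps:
y(G) = 1 + G
C(s) = 1 + s
V(g) = -5 + g**2 (V(g) = g**2 + (-2 - 3) = g**2 - 5 = -5 + g**2)
((-114 + C(14))*(-133 + 10) + 364)*V(-1*3) = ((-114 + (1 + 14))*(-133 + 10) + 364)*(-5 + (-1*3)**2) = ((-114 + 15)*(-123) + 364)*(-5 + (-3)**2) = (-99*(-123) + 364)*(-5 + 9) = (12177 + 364)*4 = 12541*4 = 50164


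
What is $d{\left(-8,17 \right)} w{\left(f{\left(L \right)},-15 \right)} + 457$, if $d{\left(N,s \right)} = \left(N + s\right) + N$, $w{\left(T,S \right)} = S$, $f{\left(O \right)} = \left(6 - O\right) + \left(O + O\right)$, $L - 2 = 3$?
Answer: $442$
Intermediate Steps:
$L = 5$ ($L = 2 + 3 = 5$)
$f{\left(O \right)} = 6 + O$ ($f{\left(O \right)} = \left(6 - O\right) + 2 O = 6 + O$)
$d{\left(N,s \right)} = s + 2 N$
$d{\left(-8,17 \right)} w{\left(f{\left(L \right)},-15 \right)} + 457 = \left(17 + 2 \left(-8\right)\right) \left(-15\right) + 457 = \left(17 - 16\right) \left(-15\right) + 457 = 1 \left(-15\right) + 457 = -15 + 457 = 442$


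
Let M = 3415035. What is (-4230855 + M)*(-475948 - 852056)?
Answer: 1083412223280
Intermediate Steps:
(-4230855 + M)*(-475948 - 852056) = (-4230855 + 3415035)*(-475948 - 852056) = -815820*(-1328004) = 1083412223280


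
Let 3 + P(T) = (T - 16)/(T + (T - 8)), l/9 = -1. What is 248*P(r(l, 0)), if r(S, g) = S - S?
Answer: -248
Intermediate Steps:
l = -9 (l = 9*(-1) = -9)
r(S, g) = 0
P(T) = -3 + (-16 + T)/(-8 + 2*T) (P(T) = -3 + (T - 16)/(T + (T - 8)) = -3 + (-16 + T)/(T + (-8 + T)) = -3 + (-16 + T)/(-8 + 2*T))
248*P(r(l, 0)) = 248*((8 - 5*0)/(2*(-4 + 0))) = 248*((½)*(8 + 0)/(-4)) = 248*((½)*(-¼)*8) = 248*(-1) = -248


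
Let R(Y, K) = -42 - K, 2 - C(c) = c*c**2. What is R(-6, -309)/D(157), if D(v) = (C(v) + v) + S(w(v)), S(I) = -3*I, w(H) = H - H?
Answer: -267/3869734 ≈ -6.8997e-5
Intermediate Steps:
C(c) = 2 - c**3 (C(c) = 2 - c*c**2 = 2 - c**3)
w(H) = 0
D(v) = 2 + v - v**3 (D(v) = ((2 - v**3) + v) - 3*0 = (2 + v - v**3) + 0 = 2 + v - v**3)
R(-6, -309)/D(157) = (-42 - 1*(-309))/(2 + 157 - 1*157**3) = (-42 + 309)/(2 + 157 - 1*3869893) = 267/(2 + 157 - 3869893) = 267/(-3869734) = 267*(-1/3869734) = -267/3869734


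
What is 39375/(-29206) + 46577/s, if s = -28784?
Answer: -1246848931/420332752 ≈ -2.9663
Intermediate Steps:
39375/(-29206) + 46577/s = 39375/(-29206) + 46577/(-28784) = 39375*(-1/29206) + 46577*(-1/28784) = -39375/29206 - 46577/28784 = -1246848931/420332752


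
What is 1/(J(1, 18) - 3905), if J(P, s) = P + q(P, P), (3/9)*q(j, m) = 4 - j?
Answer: -1/3895 ≈ -0.00025674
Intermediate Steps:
q(j, m) = 12 - 3*j (q(j, m) = 3*(4 - j) = 12 - 3*j)
J(P, s) = 12 - 2*P (J(P, s) = P + (12 - 3*P) = 12 - 2*P)
1/(J(1, 18) - 3905) = 1/((12 - 2*1) - 3905) = 1/((12 - 2) - 3905) = 1/(10 - 3905) = 1/(-3895) = -1/3895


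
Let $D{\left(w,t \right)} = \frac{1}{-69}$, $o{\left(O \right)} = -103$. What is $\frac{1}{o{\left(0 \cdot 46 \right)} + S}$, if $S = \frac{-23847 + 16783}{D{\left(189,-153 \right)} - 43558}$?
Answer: $- \frac{3005503}{309079393} \approx -0.0097241$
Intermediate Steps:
$D{\left(w,t \right)} = - \frac{1}{69}$
$S = \frac{487416}{3005503}$ ($S = \frac{-23847 + 16783}{- \frac{1}{69} - 43558} = - \frac{7064}{- \frac{3005503}{69}} = \left(-7064\right) \left(- \frac{69}{3005503}\right) = \frac{487416}{3005503} \approx 0.16217$)
$\frac{1}{o{\left(0 \cdot 46 \right)} + S} = \frac{1}{-103 + \frac{487416}{3005503}} = \frac{1}{- \frac{309079393}{3005503}} = - \frac{3005503}{309079393}$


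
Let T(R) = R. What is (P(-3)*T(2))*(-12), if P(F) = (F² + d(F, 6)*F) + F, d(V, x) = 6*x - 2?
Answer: 2304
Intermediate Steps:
d(V, x) = -2 + 6*x
P(F) = F² + 35*F (P(F) = (F² + (-2 + 6*6)*F) + F = (F² + (-2 + 36)*F) + F = (F² + 34*F) + F = F² + 35*F)
(P(-3)*T(2))*(-12) = (-3*(35 - 3)*2)*(-12) = (-3*32*2)*(-12) = -96*2*(-12) = -192*(-12) = 2304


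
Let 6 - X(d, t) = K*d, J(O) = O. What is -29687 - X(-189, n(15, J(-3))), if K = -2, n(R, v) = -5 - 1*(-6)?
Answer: -29315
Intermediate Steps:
n(R, v) = 1 (n(R, v) = -5 + 6 = 1)
X(d, t) = 6 + 2*d (X(d, t) = 6 - (-2)*d = 6 + 2*d)
-29687 - X(-189, n(15, J(-3))) = -29687 - (6 + 2*(-189)) = -29687 - (6 - 378) = -29687 - 1*(-372) = -29687 + 372 = -29315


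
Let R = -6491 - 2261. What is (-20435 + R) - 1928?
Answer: -31115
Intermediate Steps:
R = -8752
(-20435 + R) - 1928 = (-20435 - 8752) - 1928 = -29187 - 1928 = -31115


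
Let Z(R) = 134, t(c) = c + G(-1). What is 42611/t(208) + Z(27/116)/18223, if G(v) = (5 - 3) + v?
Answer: 776528259/3808607 ≈ 203.89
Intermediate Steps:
G(v) = 2 + v
t(c) = 1 + c (t(c) = c + (2 - 1) = c + 1 = 1 + c)
42611/t(208) + Z(27/116)/18223 = 42611/(1 + 208) + 134/18223 = 42611/209 + 134*(1/18223) = 42611*(1/209) + 134/18223 = 42611/209 + 134/18223 = 776528259/3808607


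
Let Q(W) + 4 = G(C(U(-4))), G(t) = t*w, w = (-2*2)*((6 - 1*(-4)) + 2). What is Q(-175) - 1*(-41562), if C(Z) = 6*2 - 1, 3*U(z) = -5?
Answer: 41030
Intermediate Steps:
w = -48 (w = -4*((6 + 4) + 2) = -4*(10 + 2) = -4*12 = -48)
U(z) = -5/3 (U(z) = (1/3)*(-5) = -5/3)
C(Z) = 11 (C(Z) = 12 - 1 = 11)
G(t) = -48*t (G(t) = t*(-48) = -48*t)
Q(W) = -532 (Q(W) = -4 - 48*11 = -4 - 528 = -532)
Q(-175) - 1*(-41562) = -532 - 1*(-41562) = -532 + 41562 = 41030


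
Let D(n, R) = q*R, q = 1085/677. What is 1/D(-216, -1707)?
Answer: -677/1852095 ≈ -0.00036553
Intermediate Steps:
q = 1085/677 (q = 1085*(1/677) = 1085/677 ≈ 1.6027)
D(n, R) = 1085*R/677
1/D(-216, -1707) = 1/((1085/677)*(-1707)) = 1/(-1852095/677) = -677/1852095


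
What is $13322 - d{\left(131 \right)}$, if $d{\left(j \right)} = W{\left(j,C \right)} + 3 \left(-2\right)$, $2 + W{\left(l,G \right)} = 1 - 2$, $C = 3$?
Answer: $13331$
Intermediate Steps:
$W{\left(l,G \right)} = -3$ ($W{\left(l,G \right)} = -2 + \left(1 - 2\right) = -2 - 1 = -3$)
$d{\left(j \right)} = -9$ ($d{\left(j \right)} = -3 + 3 \left(-2\right) = -3 - 6 = -9$)
$13322 - d{\left(131 \right)} = 13322 - -9 = 13322 + 9 = 13331$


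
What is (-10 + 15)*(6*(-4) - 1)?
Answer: -125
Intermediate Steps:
(-10 + 15)*(6*(-4) - 1) = 5*(-24 - 1) = 5*(-25) = -125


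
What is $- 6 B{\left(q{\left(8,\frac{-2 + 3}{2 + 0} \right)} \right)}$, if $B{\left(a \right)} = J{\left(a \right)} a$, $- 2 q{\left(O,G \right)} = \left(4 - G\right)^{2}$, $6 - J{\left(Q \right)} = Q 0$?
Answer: $\frac{441}{2} \approx 220.5$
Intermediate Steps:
$J{\left(Q \right)} = 6$ ($J{\left(Q \right)} = 6 - Q 0 = 6 - 0 = 6 + 0 = 6$)
$q{\left(O,G \right)} = - \frac{\left(4 - G\right)^{2}}{2}$
$B{\left(a \right)} = 6 a$
$- 6 B{\left(q{\left(8,\frac{-2 + 3}{2 + 0} \right)} \right)} = - 6 \cdot 6 \left(- \frac{\left(-4 + \frac{-2 + 3}{2 + 0}\right)^{2}}{2}\right) = - 6 \cdot 6 \left(- \frac{\left(-4 + 1 \cdot \frac{1}{2}\right)^{2}}{2}\right) = - 6 \cdot 6 \left(- \frac{\left(-4 + \frac{1}{2}\right)^{2}}{2}\right) = - 6 \cdot 6 \left(- \frac{\left(- \frac{7}{2}\right)^{2}}{2}\right) = - 6 \cdot 6 \left(\left(- \frac{1}{2}\right) \frac{49}{4}\right) = - 6 \cdot 6 \left(- \frac{49}{8}\right) = \left(-6\right) \left(- \frac{147}{4}\right) = \frac{441}{2}$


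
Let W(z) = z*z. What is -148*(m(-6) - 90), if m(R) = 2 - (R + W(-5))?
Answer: 15836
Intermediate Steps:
W(z) = z**2
m(R) = -23 - R (m(R) = 2 - (R + (-5)**2) = 2 - (R + 25) = 2 - (25 + R) = 2 + (-25 - R) = -23 - R)
-148*(m(-6) - 90) = -148*((-23 - 1*(-6)) - 90) = -148*((-23 + 6) - 90) = -148*(-17 - 90) = -148*(-107) = 15836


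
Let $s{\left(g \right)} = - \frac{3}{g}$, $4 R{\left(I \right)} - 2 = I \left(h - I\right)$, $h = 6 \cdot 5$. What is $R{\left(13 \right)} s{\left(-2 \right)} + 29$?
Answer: $\frac{901}{8} \approx 112.63$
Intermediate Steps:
$h = 30$
$R{\left(I \right)} = \frac{1}{2} + \frac{I \left(30 - I\right)}{4}$
$R{\left(13 \right)} s{\left(-2 \right)} + 29 = \left(\frac{1}{2} - \frac{13^{2}}{4} + \frac{15}{2} \cdot 13\right) \left(- \frac{3}{-2}\right) + 29 = \left(\frac{1}{2} - \frac{169}{4} + \frac{195}{2}\right) \left(\left(-3\right) \left(- \frac{1}{2}\right)\right) + 29 = \left(\frac{1}{2} - \frac{169}{4} + \frac{195}{2}\right) \frac{3}{2} + 29 = \frac{223}{4} \cdot \frac{3}{2} + 29 = \frac{669}{8} + 29 = \frac{901}{8}$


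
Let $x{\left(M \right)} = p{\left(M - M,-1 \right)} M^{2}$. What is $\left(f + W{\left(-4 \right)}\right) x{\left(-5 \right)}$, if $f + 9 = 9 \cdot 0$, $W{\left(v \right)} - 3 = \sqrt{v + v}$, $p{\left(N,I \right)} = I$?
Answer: $150 - 50 i \sqrt{2} \approx 150.0 - 70.711 i$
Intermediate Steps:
$W{\left(v \right)} = 3 + \sqrt{2} \sqrt{v}$ ($W{\left(v \right)} = 3 + \sqrt{v + v} = 3 + \sqrt{2 v} = 3 + \sqrt{2} \sqrt{v}$)
$x{\left(M \right)} = - M^{2}$
$f = -9$ ($f = -9 + 9 \cdot 0 = -9 + 0 = -9$)
$\left(f + W{\left(-4 \right)}\right) x{\left(-5 \right)} = \left(-9 + \left(3 + \sqrt{2} \sqrt{-4}\right)\right) \left(- \left(-5\right)^{2}\right) = \left(-9 + \left(3 + \sqrt{2} \cdot 2 i\right)\right) \left(\left(-1\right) 25\right) = \left(-9 + \left(3 + 2 i \sqrt{2}\right)\right) \left(-25\right) = \left(-6 + 2 i \sqrt{2}\right) \left(-25\right) = 150 - 50 i \sqrt{2}$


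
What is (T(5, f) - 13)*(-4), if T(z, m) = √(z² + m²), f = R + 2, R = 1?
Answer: 52 - 4*√34 ≈ 28.676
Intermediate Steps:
f = 3 (f = 1 + 2 = 3)
T(z, m) = √(m² + z²)
(T(5, f) - 13)*(-4) = (√(3² + 5²) - 13)*(-4) = (√(9 + 25) - 13)*(-4) = (√34 - 13)*(-4) = (-13 + √34)*(-4) = 52 - 4*√34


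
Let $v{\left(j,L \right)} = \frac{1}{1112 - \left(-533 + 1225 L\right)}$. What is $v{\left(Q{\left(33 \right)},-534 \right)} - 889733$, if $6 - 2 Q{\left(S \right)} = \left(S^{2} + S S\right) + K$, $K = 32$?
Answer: $- \frac{583482452734}{655795} \approx -8.8973 \cdot 10^{5}$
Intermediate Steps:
$Q{\left(S \right)} = -13 - S^{2}$ ($Q{\left(S \right)} = 3 - \frac{\left(S^{2} + S S\right) + 32}{2} = 3 - \frac{\left(S^{2} + S^{2}\right) + 32}{2} = 3 - \frac{2 S^{2} + 32}{2} = 3 - \frac{32 + 2 S^{2}}{2} = 3 - \left(16 + S^{2}\right) = -13 - S^{2}$)
$v{\left(j,L \right)} = \frac{1}{1645 - 1225 L}$ ($v{\left(j,L \right)} = \frac{1}{1112 - \left(-533 + 1225 L\right)} = \frac{1}{1645 - 1225 L}$)
$v{\left(Q{\left(33 \right)},-534 \right)} - 889733 = - \frac{1}{-1645 + 1225 \left(-534\right)} - 889733 = - \frac{1}{-1645 - 654150} - 889733 = - \frac{1}{-655795} - 889733 = \left(-1\right) \left(- \frac{1}{655795}\right) - 889733 = \frac{1}{655795} - 889733 = - \frac{583482452734}{655795}$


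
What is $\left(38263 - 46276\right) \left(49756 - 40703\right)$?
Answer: $-72541689$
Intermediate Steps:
$\left(38263 - 46276\right) \left(49756 - 40703\right) = \left(-8013\right) 9053 = -72541689$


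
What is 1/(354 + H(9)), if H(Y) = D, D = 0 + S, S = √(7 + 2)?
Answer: 1/357 ≈ 0.0028011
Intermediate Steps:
S = 3 (S = √9 = 3)
D = 3 (D = 0 + 3 = 3)
H(Y) = 3
1/(354 + H(9)) = 1/(354 + 3) = 1/357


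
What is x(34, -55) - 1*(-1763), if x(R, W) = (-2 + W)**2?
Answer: 5012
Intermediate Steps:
x(34, -55) - 1*(-1763) = (-2 - 55)**2 - 1*(-1763) = (-57)**2 + 1763 = 3249 + 1763 = 5012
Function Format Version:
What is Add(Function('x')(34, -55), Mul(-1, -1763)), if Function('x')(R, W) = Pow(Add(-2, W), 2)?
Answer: 5012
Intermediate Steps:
Add(Function('x')(34, -55), Mul(-1, -1763)) = Add(Pow(Add(-2, -55), 2), Mul(-1, -1763)) = Add(Pow(-57, 2), 1763) = Add(3249, 1763) = 5012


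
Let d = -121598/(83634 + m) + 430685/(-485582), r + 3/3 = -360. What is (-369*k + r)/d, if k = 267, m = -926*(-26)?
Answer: 2585917324231240/52717440693 ≈ 49052.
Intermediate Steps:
m = 24076
r = -361 (r = -1 - 360 = -361)
d = -52717440693/26151018610 (d = -121598/(83634 + 24076) + 430685/(-485582) = -121598/107710 + 430685*(-1/485582) = -121598*1/107710 - 430685/485582 = -60799/53855 - 430685/485582 = -52717440693/26151018610 ≈ -2.0159)
(-369*k + r)/d = (-369*267 - 361)/(-52717440693/26151018610) = (-98523 - 361)*(-26151018610/52717440693) = -98884*(-26151018610/52717440693) = 2585917324231240/52717440693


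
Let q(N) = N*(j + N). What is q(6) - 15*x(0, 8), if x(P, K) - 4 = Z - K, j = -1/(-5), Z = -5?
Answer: 861/5 ≈ 172.20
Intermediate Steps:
j = ⅕ (j = -1*(-⅕) = ⅕ ≈ 0.20000)
q(N) = N*(⅕ + N)
x(P, K) = -1 - K (x(P, K) = 4 + (-5 - K) = -1 - K)
q(6) - 15*x(0, 8) = 6*(⅕ + 6) - 15*(-1 - 1*8) = 6*(31/5) - 15*(-1 - 8) = 186/5 - 15*(-9) = 186/5 + 135 = 861/5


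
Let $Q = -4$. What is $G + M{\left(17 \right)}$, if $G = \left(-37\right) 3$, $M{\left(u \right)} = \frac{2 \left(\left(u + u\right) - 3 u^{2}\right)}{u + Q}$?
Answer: $- \frac{3109}{13} \approx -239.15$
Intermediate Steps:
$M{\left(u \right)} = \frac{- 6 u^{2} + 4 u}{-4 + u}$ ($M{\left(u \right)} = \frac{2 \left(\left(u + u\right) - 3 u^{2}\right)}{u - 4} = \frac{2 \left(2 u - 3 u^{2}\right)}{-4 + u} = \frac{2 \left(- 3 u^{2} + 2 u\right)}{-4 + u} = \frac{- 6 u^{2} + 4 u}{-4 + u}$)
$G = -111$
$G + M{\left(17 \right)} = -111 + 2 \cdot 17 \frac{1}{-4 + 17} \left(2 - 51\right) = -111 + 2 \cdot 17 \cdot \frac{1}{13} \left(2 - 51\right) = -111 + 2 \cdot 17 \cdot \frac{1}{13} \left(-49\right) = -111 - \frac{1666}{13} = - \frac{3109}{13}$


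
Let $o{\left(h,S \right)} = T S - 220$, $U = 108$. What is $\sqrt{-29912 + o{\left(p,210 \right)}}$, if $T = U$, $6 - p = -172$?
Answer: $18 i \sqrt{23} \approx 86.325 i$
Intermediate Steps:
$p = 178$ ($p = 6 - -172 = 6 + 172 = 178$)
$T = 108$
$o{\left(h,S \right)} = -220 + 108 S$ ($o{\left(h,S \right)} = 108 S - 220 = -220 + 108 S$)
$\sqrt{-29912 + o{\left(p,210 \right)}} = \sqrt{-29912 + \left(-220 + 108 \cdot 210\right)} = \sqrt{-29912 + \left(-220 + 22680\right)} = \sqrt{-29912 + 22460} = \sqrt{-7452} = 18 i \sqrt{23}$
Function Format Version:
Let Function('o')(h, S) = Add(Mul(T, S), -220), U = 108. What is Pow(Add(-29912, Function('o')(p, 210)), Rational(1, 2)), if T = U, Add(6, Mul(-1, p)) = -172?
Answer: Mul(18, I, Pow(23, Rational(1, 2))) ≈ Mul(86.325, I)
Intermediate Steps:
p = 178 (p = Add(6, Mul(-1, -172)) = Add(6, 172) = 178)
T = 108
Function('o')(h, S) = Add(-220, Mul(108, S)) (Function('o')(h, S) = Add(Mul(108, S), -220) = Add(-220, Mul(108, S)))
Pow(Add(-29912, Function('o')(p, 210)), Rational(1, 2)) = Pow(Add(-29912, Add(-220, Mul(108, 210))), Rational(1, 2)) = Pow(Add(-29912, Add(-220, 22680)), Rational(1, 2)) = Pow(Add(-29912, 22460), Rational(1, 2)) = Pow(-7452, Rational(1, 2)) = Mul(18, I, Pow(23, Rational(1, 2)))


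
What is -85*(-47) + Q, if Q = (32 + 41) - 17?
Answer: 4051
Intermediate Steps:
Q = 56 (Q = 73 - 17 = 56)
-85*(-47) + Q = -85*(-47) + 56 = 3995 + 56 = 4051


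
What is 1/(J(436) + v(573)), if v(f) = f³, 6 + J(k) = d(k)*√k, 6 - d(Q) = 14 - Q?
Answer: 188132511/35393841615296897 - 856*√109/35393841615296897 ≈ 5.3152e-9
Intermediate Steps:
d(Q) = -8 + Q (d(Q) = 6 - (14 - Q) = 6 + (-14 + Q) = -8 + Q)
J(k) = -6 + √k*(-8 + k) (J(k) = -6 + (-8 + k)*√k = -6 + √k*(-8 + k))
1/(J(436) + v(573)) = 1/((-6 + √436*(-8 + 436)) + 573³) = 1/((-6 + (2*√109)*428) + 188132517) = 1/((-6 + 856*√109) + 188132517) = 1/(188132511 + 856*√109)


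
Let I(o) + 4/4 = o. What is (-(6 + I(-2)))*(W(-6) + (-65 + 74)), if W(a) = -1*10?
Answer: 3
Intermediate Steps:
I(o) = -1 + o
W(a) = -10
(-(6 + I(-2)))*(W(-6) + (-65 + 74)) = (-(6 + (-1 - 2)))*(-10 + (-65 + 74)) = (-(6 - 3))*(-10 + 9) = -1*3*(-1) = -3*(-1) = 3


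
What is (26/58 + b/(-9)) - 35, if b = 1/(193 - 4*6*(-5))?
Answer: -2822663/81693 ≈ -34.552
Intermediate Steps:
b = 1/313 (b = 1/(193 - 24*(-5)) = 1/(193 + 120) = 1/313 ≈ 0.0031949)
(26/58 + b/(-9)) - 35 = (26/58 + (1/313)/(-9)) - 35 = (26*(1/58) + (1/313)*(-⅑)) - 35 = (13/29 - 1/2817) - 35 = 36592/81693 - 35 = -2822663/81693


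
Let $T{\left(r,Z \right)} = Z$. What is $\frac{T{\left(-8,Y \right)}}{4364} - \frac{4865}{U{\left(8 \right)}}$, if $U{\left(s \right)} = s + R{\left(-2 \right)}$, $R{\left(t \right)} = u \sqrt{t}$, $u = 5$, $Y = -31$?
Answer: $\frac{- 155 \sqrt{2} + 21231108 i}{4364 \left(- 8 i + 5 \sqrt{2}\right)} \approx -341.41 + 301.76 i$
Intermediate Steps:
$R{\left(t \right)} = 5 \sqrt{t}$
$U{\left(s \right)} = s + 5 i \sqrt{2}$ ($U{\left(s \right)} = s + 5 \sqrt{-2} = s + 5 i \sqrt{2}$)
$\frac{T{\left(-8,Y \right)}}{4364} - \frac{4865}{U{\left(8 \right)}} = - \frac{31}{4364} - \frac{4865}{8 + 5 i \sqrt{2}}$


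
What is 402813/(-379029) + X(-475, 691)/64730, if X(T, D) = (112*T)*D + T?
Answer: -930654333271/1635636478 ≈ -568.99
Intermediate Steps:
X(T, D) = T + 112*D*T (X(T, D) = 112*D*T + T = T + 112*D*T)
402813/(-379029) + X(-475, 691)/64730 = 402813/(-379029) - 475*(1 + 112*691)/64730 = 402813*(-1/379029) - 475*(1 + 77392)*(1/64730) = -134271/126343 - 475*77393*(1/64730) = -134271/126343 - 36761675*1/64730 = -134271/126343 - 7352335/12946 = -930654333271/1635636478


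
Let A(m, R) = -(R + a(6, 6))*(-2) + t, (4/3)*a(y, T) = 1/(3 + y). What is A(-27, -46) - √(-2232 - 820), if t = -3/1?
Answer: -569/6 - 2*I*√763 ≈ -94.833 - 55.245*I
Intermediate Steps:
a(y, T) = 3/(4*(3 + y))
t = -3 (t = -3*1 = -3)
A(m, R) = -17/6 + 2*R (A(m, R) = -(R + 3/(4*(3 + 6)))*(-2) - 3 = -(R + (¾)/9)*(-2) - 3 = -(R + (¾)*(⅑))*(-2) - 3 = -(R + 1/12)*(-2) - 3 = -(1/12 + R)*(-2) - 3 = (-1/12 - R)*(-2) - 3 = (⅙ + 2*R) - 3 = -17/6 + 2*R)
A(-27, -46) - √(-2232 - 820) = (-17/6 + 2*(-46)) - √(-2232 - 820) = (-17/6 - 92) - √(-3052) = -569/6 - 2*I*√763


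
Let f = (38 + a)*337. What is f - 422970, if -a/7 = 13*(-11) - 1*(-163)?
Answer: -457344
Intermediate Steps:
a = -140 (a = -7*(13*(-11) - 1*(-163)) = -7*(-143 + 163) = -7*20 = -140)
f = -34374 (f = (38 - 140)*337 = -102*337 = -34374)
f - 422970 = -34374 - 422970 = -457344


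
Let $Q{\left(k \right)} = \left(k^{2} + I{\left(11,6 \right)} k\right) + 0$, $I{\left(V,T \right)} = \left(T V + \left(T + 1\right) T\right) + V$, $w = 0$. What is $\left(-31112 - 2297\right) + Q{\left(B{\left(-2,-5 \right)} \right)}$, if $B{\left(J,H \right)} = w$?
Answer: $-33409$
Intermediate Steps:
$B{\left(J,H \right)} = 0$
$I{\left(V,T \right)} = V + T V + T \left(1 + T\right)$ ($I{\left(V,T \right)} = \left(T V + \left(1 + T\right) T\right) + V = \left(T V + T \left(1 + T\right)\right) + V = V + T V + T \left(1 + T\right)$)
$Q{\left(k \right)} = k^{2} + 119 k$ ($Q{\left(k \right)} = \left(k^{2} + \left(6 + 11 + 6^{2} + 6 \cdot 11\right) k\right) + 0 = \left(k^{2} + \left(6 + 11 + 36 + 66\right) k\right) + 0 = \left(k^{2} + 119 k\right) + 0 = k^{2} + 119 k$)
$\left(-31112 - 2297\right) + Q{\left(B{\left(-2,-5 \right)} \right)} = \left(-31112 - 2297\right) + 0 \left(119 + 0\right) = -33409 + 0 \cdot 119 = -33409 + 0 = -33409$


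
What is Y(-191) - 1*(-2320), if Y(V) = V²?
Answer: 38801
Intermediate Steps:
Y(-191) - 1*(-2320) = (-191)² - 1*(-2320) = 36481 + 2320 = 38801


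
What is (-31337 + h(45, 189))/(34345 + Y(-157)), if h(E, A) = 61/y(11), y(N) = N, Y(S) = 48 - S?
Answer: -172323/190025 ≈ -0.90684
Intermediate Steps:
h(E, A) = 61/11
(-31337 + h(45, 189))/(34345 + Y(-157)) = (-31337 + 61/11)/(34345 + (48 - 1*(-157))) = -344646/(11*(34345 + (48 + 157))) = -344646/(11*(34345 + 205)) = -344646/11/34550 = -344646/11*1/34550 = -172323/190025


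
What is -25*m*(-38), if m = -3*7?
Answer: -19950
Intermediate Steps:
m = -21
-25*m*(-38) = -25*(-21)*(-38) = 525*(-38) = -19950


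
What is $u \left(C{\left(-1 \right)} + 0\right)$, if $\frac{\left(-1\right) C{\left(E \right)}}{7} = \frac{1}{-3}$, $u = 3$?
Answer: $7$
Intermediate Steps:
$C{\left(E \right)} = \frac{7}{3}$ ($C{\left(E \right)} = - \frac{7}{-3} = \left(-7\right) \left(- \frac{1}{3}\right) = \frac{7}{3}$)
$u \left(C{\left(-1 \right)} + 0\right) = 3 \left(\frac{7}{3} + 0\right) = 3 \cdot \frac{7}{3} = 7$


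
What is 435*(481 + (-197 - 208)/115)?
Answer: 4777170/23 ≈ 2.0770e+5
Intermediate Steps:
435*(481 + (-197 - 208)/115) = 435*(481 - 405*1/115) = 435*(481 - 81/23) = 435*(10982/23) = 4777170/23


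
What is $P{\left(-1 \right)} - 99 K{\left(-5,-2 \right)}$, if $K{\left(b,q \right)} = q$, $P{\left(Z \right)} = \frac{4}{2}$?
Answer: $200$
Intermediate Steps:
$P{\left(Z \right)} = 2$ ($P{\left(Z \right)} = 4 \cdot \frac{1}{2} = 2$)
$P{\left(-1 \right)} - 99 K{\left(-5,-2 \right)} = 2 - -198 = 2 + 198 = 200$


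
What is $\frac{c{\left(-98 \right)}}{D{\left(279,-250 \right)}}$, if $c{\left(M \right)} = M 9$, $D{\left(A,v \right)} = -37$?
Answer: $\frac{882}{37} \approx 23.838$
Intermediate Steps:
$c{\left(M \right)} = 9 M$
$\frac{c{\left(-98 \right)}}{D{\left(279,-250 \right)}} = \frac{9 \left(-98\right)}{-37} = \left(-882\right) \left(- \frac{1}{37}\right) = \frac{882}{37}$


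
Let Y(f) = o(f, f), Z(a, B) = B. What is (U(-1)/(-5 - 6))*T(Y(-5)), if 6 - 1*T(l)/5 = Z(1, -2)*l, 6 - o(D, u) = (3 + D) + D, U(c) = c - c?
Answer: 0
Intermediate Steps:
U(c) = 0
o(D, u) = 3 - 2*D (o(D, u) = 6 - ((3 + D) + D) = 6 - (3 + 2*D) = 6 + (-3 - 2*D) = 3 - 2*D)
Y(f) = 3 - 2*f
T(l) = 30 + 10*l (T(l) = 30 - (-10)*l = 30 + 10*l)
(U(-1)/(-5 - 6))*T(Y(-5)) = (0/(-5 - 6))*(30 + 10*(3 - 2*(-5))) = (0/(-11))*(30 + 10*(3 + 10)) = (-1/11*0)*(30 + 10*13) = 0*(30 + 130) = 0*160 = 0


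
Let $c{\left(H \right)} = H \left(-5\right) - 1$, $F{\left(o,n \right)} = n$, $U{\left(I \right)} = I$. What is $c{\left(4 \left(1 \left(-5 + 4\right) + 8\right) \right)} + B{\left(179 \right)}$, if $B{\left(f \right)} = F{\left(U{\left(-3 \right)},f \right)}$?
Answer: $38$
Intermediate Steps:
$c{\left(H \right)} = -1 - 5 H$ ($c{\left(H \right)} = - 5 H - 1 = -1 - 5 H$)
$B{\left(f \right)} = f$
$c{\left(4 \left(1 \left(-5 + 4\right) + 8\right) \right)} + B{\left(179 \right)} = \left(-1 - 5 \cdot 4 \left(1 \left(-5 + 4\right) + 8\right)\right) + 179 = \left(-1 - 5 \cdot 4 \left(1 \left(-1\right) + 8\right)\right) + 179 = \left(-1 - 5 \cdot 4 \left(-1 + 8\right)\right) + 179 = \left(-1 - 5 \cdot 4 \cdot 7\right) + 179 = \left(-1 - 140\right) + 179 = -141 + 179 = 38$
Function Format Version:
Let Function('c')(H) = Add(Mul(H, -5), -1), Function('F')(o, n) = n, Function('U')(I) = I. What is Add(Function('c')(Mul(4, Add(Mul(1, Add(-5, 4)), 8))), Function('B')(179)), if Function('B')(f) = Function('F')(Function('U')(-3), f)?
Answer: 38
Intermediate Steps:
Function('c')(H) = Add(-1, Mul(-5, H)) (Function('c')(H) = Add(Mul(-5, H), -1) = Add(-1, Mul(-5, H)))
Function('B')(f) = f
Add(Function('c')(Mul(4, Add(Mul(1, Add(-5, 4)), 8))), Function('B')(179)) = Add(Add(-1, Mul(-5, Mul(4, Add(Mul(1, Add(-5, 4)), 8)))), 179) = Add(Add(-1, Mul(-5, Mul(4, Add(Mul(1, -1), 8)))), 179) = Add(Add(-1, Mul(-5, Mul(4, Add(-1, 8)))), 179) = Add(Add(-1, Mul(-5, Mul(4, 7))), 179) = Add(Add(-1, Mul(-5, 28)), 179) = Add(Add(-1, -140), 179) = Add(-141, 179) = 38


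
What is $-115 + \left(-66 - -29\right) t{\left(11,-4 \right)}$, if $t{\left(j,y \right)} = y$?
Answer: $33$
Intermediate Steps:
$-115 + \left(-66 - -29\right) t{\left(11,-4 \right)} = -115 + \left(-66 - -29\right) \left(-4\right) = -115 + \left(-66 + 29\right) \left(-4\right) = -115 - -148 = -115 + 148 = 33$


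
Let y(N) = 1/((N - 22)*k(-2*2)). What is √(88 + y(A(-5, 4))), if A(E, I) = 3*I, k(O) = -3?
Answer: √79230/30 ≈ 9.3826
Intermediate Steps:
y(N) = -1/(3*(-22 + N)) (y(N) = 1/((N - 22)*(-3)) = -⅓/(-22 + N) = -1/(3*(-22 + N)))
√(88 + y(A(-5, 4))) = √(88 - 1/(-66 + 3*(3*4))) = √(88 - 1/(-66 + 3*12)) = √(88 - 1/(-66 + 36)) = √(88 - 1/(-30)) = √(88 - 1*(-1/30)) = √(88 + 1/30) = √(2641/30) = √79230/30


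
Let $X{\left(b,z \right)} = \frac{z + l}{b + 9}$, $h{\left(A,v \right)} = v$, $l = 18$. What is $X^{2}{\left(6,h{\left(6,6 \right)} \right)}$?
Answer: $\frac{64}{25} \approx 2.56$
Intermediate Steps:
$X{\left(b,z \right)} = \frac{18 + z}{9 + b}$ ($X{\left(b,z \right)} = \frac{z + 18}{b + 9} = \frac{18 + z}{9 + b}$)
$X^{2}{\left(6,h{\left(6,6 \right)} \right)} = \left(\frac{18 + 6}{9 + 6}\right)^{2} = \left(\frac{1}{15} \cdot 24\right)^{2} = \left(\frac{8}{5}\right)^{2} = \frac{64}{25}$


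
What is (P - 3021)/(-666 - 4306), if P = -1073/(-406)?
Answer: 42257/69608 ≈ 0.60707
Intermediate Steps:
P = 37/14 (P = -1073*(-1/406) = 37/14 ≈ 2.6429)
(P - 3021)/(-666 - 4306) = (37/14 - 3021)/(-666 - 4306) = -42257/14/(-4972) = -42257/14*(-1/4972) = 42257/69608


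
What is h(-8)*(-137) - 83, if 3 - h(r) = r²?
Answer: 8274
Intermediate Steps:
h(r) = 3 - r²
h(-8)*(-137) - 83 = (3 - 1*(-8)²)*(-137) - 83 = (3 - 1*64)*(-137) - 83 = (3 - 64)*(-137) - 83 = -61*(-137) - 83 = 8357 - 83 = 8274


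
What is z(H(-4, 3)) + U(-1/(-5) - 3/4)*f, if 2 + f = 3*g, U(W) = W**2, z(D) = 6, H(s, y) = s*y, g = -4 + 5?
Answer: 2521/400 ≈ 6.3025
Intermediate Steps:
g = 1
f = 1 (f = -2 + 3*1 = -2 + 3 = 1)
z(H(-4, 3)) + U(-1/(-5) - 3/4)*f = 6 + (-1/(-5) - 3/4)**2*1 = 6 + (-1*(-1/5) - 3*1/4)**2*1 = 6 + (1/5 - 3/4)**2*1 = 6 + (-11/20)**2*1 = 6 + (121/400)*1 = 6 + 121/400 = 2521/400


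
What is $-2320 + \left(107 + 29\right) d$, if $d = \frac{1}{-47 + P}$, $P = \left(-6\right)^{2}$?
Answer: $- \frac{25656}{11} \approx -2332.4$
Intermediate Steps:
$P = 36$
$d = - \frac{1}{11}$ ($d = \frac{1}{-47 + 36} = \frac{1}{-11} = - \frac{1}{11} \approx -0.090909$)
$-2320 + \left(107 + 29\right) d = -2320 + \left(107 + 29\right) \left(- \frac{1}{11}\right) = -2320 + 136 \left(- \frac{1}{11}\right) = -2320 - \frac{136}{11} = - \frac{25656}{11}$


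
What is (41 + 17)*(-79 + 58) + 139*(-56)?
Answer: -9002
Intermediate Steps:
(41 + 17)*(-79 + 58) + 139*(-56) = 58*(-21) - 7784 = -1218 - 7784 = -9002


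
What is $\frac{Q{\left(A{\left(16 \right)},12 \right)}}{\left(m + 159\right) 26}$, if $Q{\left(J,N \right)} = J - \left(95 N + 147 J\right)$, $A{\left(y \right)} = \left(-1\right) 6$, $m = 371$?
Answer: $- \frac{66}{3445} \approx -0.019158$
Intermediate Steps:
$A{\left(y \right)} = -6$
$Q{\left(J,N \right)} = - 146 J - 95 N$
$\frac{Q{\left(A{\left(16 \right)},12 \right)}}{\left(m + 159\right) 26} = \frac{\left(-146\right) \left(-6\right) - 1140}{\left(371 + 159\right) 26} = \frac{876 - 1140}{530 \cdot 26} = - \frac{264}{13780} = \left(-264\right) \frac{1}{13780} = - \frac{66}{3445}$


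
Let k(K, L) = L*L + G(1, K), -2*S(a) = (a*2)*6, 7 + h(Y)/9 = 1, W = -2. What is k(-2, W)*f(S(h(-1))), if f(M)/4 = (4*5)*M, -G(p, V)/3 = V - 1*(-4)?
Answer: -51840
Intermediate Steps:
G(p, V) = -12 - 3*V (G(p, V) = -3*(V - 1*(-4)) = -3*(V + 4) = -3*(4 + V) = -12 - 3*V)
h(Y) = -54 (h(Y) = -63 + 9*1 = -63 + 9 = -54)
S(a) = -6*a (S(a) = -a*2*6/2 = -2*a*6/2 = -6*a)
f(M) = 80*M (f(M) = 4*((4*5)*M) = 4*(20*M) = 80*M)
k(K, L) = -12 + L**2 - 3*K (k(K, L) = L*L + (-12 - 3*K) = L**2 + (-12 - 3*K) = -12 + L**2 - 3*K)
k(-2, W)*f(S(h(-1))) = (-12 + (-2)**2 - 3*(-2))*(80*(-6*(-54))) = (-12 + 4 + 6)*(80*324) = -2*25920 = -51840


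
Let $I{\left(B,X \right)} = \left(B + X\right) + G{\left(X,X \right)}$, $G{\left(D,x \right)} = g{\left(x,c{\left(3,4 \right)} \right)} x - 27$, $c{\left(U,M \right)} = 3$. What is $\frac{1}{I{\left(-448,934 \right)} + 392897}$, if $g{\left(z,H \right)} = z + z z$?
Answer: $\frac{1}{816046216} \approx 1.2254 \cdot 10^{-9}$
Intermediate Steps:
$g{\left(z,H \right)} = z + z^{2}$
$G{\left(D,x \right)} = -27 + x^{2} \left(1 + x\right)$ ($G{\left(D,x \right)} = x \left(1 + x\right) x - 27 = x^{2} \left(1 + x\right) - 27 = -27 + x^{2} \left(1 + x\right)$)
$I{\left(B,X \right)} = -27 + B + X + X^{2} \left(1 + X\right)$ ($I{\left(B,X \right)} = \left(B + X\right) + \left(-27 + X^{2} \left(1 + X\right)\right) = -27 + B + X + X^{2} \left(1 + X\right)$)
$\frac{1}{I{\left(-448,934 \right)} + 392897} = \frac{1}{\left(-27 - 448 + 934 + 934^{2} \left(1 + 934\right)\right) + 392897} = \frac{1}{\left(-27 - 448 + 934 + 872356 \cdot 935\right) + 392897} = \frac{1}{\left(-27 - 448 + 934 + 815652860\right) + 392897} = \frac{1}{815653319 + 392897} = \frac{1}{816046216}$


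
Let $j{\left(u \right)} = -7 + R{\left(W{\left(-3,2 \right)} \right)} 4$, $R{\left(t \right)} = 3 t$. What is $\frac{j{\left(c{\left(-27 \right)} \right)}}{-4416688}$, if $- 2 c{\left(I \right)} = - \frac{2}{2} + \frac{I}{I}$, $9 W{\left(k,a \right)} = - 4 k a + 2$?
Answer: $- \frac{83}{13250064} \approx -6.2641 \cdot 10^{-6}$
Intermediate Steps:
$W{\left(k,a \right)} = \frac{2}{9} - \frac{4 a k}{9}$ ($W{\left(k,a \right)} = \frac{- 4 k a + 2}{9} = \frac{- 4 a k + 2}{9} = \frac{2 - 4 a k}{9} = \frac{2}{9} - \frac{4 a k}{9}$)
$c{\left(I \right)} = 0$ ($c{\left(I \right)} = - \frac{- \frac{2}{2} + \frac{I}{I}}{2} = - \frac{\left(-2\right) \frac{1}{2} + 1}{2} = - \frac{-1 + 1}{2} = \left(- \frac{1}{2}\right) 0 = 0$)
$j{\left(u \right)} = \frac{83}{3}$ ($j{\left(u \right)} = -7 + 3 \left(\frac{2}{9} - \frac{8}{9} \left(-3\right)\right) 4 = -7 + 3 \left(\frac{2}{9} + \frac{8}{3}\right) 4 = -7 + 3 \cdot \frac{26}{9} \cdot 4 = -7 + \frac{26}{3} \cdot 4 = -7 + \frac{104}{3} = \frac{83}{3}$)
$\frac{j{\left(c{\left(-27 \right)} \right)}}{-4416688} = \frac{83}{3 \left(-4416688\right)} = \frac{83}{3} \left(- \frac{1}{4416688}\right) = - \frac{83}{13250064}$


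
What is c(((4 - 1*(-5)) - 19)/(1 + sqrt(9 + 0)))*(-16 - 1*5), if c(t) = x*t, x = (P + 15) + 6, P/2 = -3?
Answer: 1575/2 ≈ 787.50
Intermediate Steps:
P = -6 (P = 2*(-3) = -6)
x = 15 (x = (-6 + 15) + 6 = 9 + 6 = 15)
c(t) = 15*t
c(((4 - 1*(-5)) - 19)/(1 + sqrt(9 + 0)))*(-16 - 1*5) = (15*(((4 - 1*(-5)) - 19)/(1 + sqrt(9 + 0))))*(-16 - 1*5) = (15*(((4 + 5) - 19)/(1 + sqrt(9))))*(-16 - 5) = (15*((9 - 19)/(1 + 3)))*(-21) = (15*(-10/4))*(-21) = (15*(-10*1/4))*(-21) = (15*(-5/2))*(-21) = -75/2*(-21) = 1575/2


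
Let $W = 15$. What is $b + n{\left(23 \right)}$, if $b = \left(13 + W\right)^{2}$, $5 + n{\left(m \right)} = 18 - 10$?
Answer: $787$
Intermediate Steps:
$n{\left(m \right)} = 3$ ($n{\left(m \right)} = -5 + \left(18 - 10\right) = -5 + 8 = 3$)
$b = 784$ ($b = \left(13 + 15\right)^{2} = 28^{2} = 784$)
$b + n{\left(23 \right)} = 784 + 3 = 787$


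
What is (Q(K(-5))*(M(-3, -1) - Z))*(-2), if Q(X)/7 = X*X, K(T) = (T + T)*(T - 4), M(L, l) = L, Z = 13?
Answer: 1814400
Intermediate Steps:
K(T) = 2*T*(-4 + T) (K(T) = (2*T)*(-4 + T) = 2*T*(-4 + T))
Q(X) = 7*X**2 (Q(X) = 7*(X*X) = 7*X**2)
(Q(K(-5))*(M(-3, -1) - Z))*(-2) = ((7*(2*(-5)*(-4 - 5))**2)*(-3 - 1*13))*(-2) = ((7*(2*(-5)*(-9))**2)*(-3 - 13))*(-2) = ((7*90**2)*(-16))*(-2) = ((7*8100)*(-16))*(-2) = (56700*(-16))*(-2) = -907200*(-2) = 1814400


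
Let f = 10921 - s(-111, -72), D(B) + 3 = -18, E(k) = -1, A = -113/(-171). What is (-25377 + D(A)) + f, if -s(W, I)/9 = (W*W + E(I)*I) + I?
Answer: 96412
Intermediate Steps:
A = 113/171 (A = -113*(-1/171) = 113/171 ≈ 0.66082)
D(B) = -21 (D(B) = -3 - 18 = -21)
s(W, I) = -9*W**2 (s(W, I) = -9*((W*W - I) + I) = -9*((W**2 - I) + I) = -9*W**2)
f = 121810 (f = 10921 - (-9)*(-111)**2 = 10921 - (-9)*12321 = 10921 - 1*(-110889) = 10921 + 110889 = 121810)
(-25377 + D(A)) + f = (-25377 - 21) + 121810 = -25398 + 121810 = 96412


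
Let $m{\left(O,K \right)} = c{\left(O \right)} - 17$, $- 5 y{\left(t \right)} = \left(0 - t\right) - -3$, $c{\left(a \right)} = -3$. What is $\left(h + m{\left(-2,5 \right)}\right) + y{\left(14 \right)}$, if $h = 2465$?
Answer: $\frac{12236}{5} \approx 2447.2$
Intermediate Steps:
$y{\left(t \right)} = - \frac{3}{5} + \frac{t}{5}$ ($y{\left(t \right)} = - \frac{\left(0 - t\right) - -3}{5} = - \frac{- t + 3}{5} = - \frac{3 - t}{5} = - \frac{3}{5} + \frac{t}{5}$)
$m{\left(O,K \right)} = -20$ ($m{\left(O,K \right)} = -3 - 17 = -20$)
$\left(h + m{\left(-2,5 \right)}\right) + y{\left(14 \right)} = \left(2465 - 20\right) + \left(- \frac{3}{5} + \frac{1}{5} \cdot 14\right) = 2445 + \left(- \frac{3}{5} + \frac{14}{5}\right) = 2445 + \frac{11}{5} = \frac{12236}{5}$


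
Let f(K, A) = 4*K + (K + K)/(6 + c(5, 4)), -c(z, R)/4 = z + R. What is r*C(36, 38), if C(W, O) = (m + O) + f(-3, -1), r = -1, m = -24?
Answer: -11/5 ≈ -2.2000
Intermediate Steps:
c(z, R) = -4*R - 4*z (c(z, R) = -4*(z + R) = -4*(R + z) = -4*R - 4*z)
f(K, A) = 59*K/15 (f(K, A) = 4*K + (K + K)/(6 + (-4*4 - 4*5)) = 4*K + (2*K)/(6 + (-16 - 20)) = 4*K + (2*K)/(6 - 36) = 4*K + (2*K)/(-30) = 4*K + (2*K)*(-1/30) = 4*K - K/15 = 59*K/15)
C(W, O) = -179/5 + O (C(W, O) = (-24 + O) + (59/15)*(-3) = (-24 + O) - 59/5 = -179/5 + O)
r*C(36, 38) = -(-179/5 + 38) = -1*11/5 = -11/5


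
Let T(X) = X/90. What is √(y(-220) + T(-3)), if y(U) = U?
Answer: I*√198030/30 ≈ 14.834*I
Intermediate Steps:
T(X) = X/90 (T(X) = X*(1/90) = X/90)
√(y(-220) + T(-3)) = √(-220 + (1/90)*(-3)) = √(-220 - 1/30) = √(-6601/30) = I*√198030/30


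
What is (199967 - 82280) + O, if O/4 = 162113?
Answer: 766139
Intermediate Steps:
O = 648452 (O = 4*162113 = 648452)
(199967 - 82280) + O = (199967 - 82280) + 648452 = 117687 + 648452 = 766139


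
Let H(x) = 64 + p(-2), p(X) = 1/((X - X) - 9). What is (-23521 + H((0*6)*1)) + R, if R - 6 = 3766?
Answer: -177166/9 ≈ -19685.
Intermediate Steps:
p(X) = -⅑ (p(X) = 1/(0 - 9) = 1/(-9) = -⅑)
R = 3772 (R = 6 + 3766 = 3772)
H(x) = 575/9 (H(x) = 64 - ⅑ = 575/9)
(-23521 + H((0*6)*1)) + R = (-23521 + 575/9) + 3772 = -211114/9 + 3772 = -177166/9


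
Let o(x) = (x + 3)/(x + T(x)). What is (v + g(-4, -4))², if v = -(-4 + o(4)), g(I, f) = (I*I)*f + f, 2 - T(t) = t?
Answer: 18225/4 ≈ 4556.3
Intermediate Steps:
T(t) = 2 - t
g(I, f) = f + f*I² (g(I, f) = I²*f + f = f*I² + f = f + f*I²)
o(x) = 3/2 + x/2 (o(x) = (x + 3)/(x + (2 - x)) = (3 + x)/2 = (3 + x)*(½) = 3/2 + x/2)
v = ½ (v = -(-4 + (3/2 + (½)*4)) = -(-4 + (3/2 + 2)) = -(-4 + 7/2) = -1*(-½) = ½ ≈ 0.50000)
(v + g(-4, -4))² = (½ - 4*(1 + (-4)²))² = (½ - 4*(1 + 16))² = (½ - 4*17)² = (½ - 68)² = (-135/2)² = 18225/4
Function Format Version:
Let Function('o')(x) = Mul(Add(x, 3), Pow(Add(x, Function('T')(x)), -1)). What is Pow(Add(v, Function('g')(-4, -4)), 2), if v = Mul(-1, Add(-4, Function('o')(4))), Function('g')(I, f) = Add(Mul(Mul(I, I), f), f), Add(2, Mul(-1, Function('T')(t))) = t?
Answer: Rational(18225, 4) ≈ 4556.3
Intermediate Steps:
Function('T')(t) = Add(2, Mul(-1, t))
Function('g')(I, f) = Add(f, Mul(f, Pow(I, 2))) (Function('g')(I, f) = Add(Mul(Pow(I, 2), f), f) = Add(Mul(f, Pow(I, 2)), f) = Add(f, Mul(f, Pow(I, 2))))
Function('o')(x) = Add(Rational(3, 2), Mul(Rational(1, 2), x)) (Function('o')(x) = Mul(Add(x, 3), Pow(Add(x, Add(2, Mul(-1, x))), -1)) = Mul(Add(3, x), Pow(2, -1)) = Mul(Add(3, x), Rational(1, 2)) = Add(Rational(3, 2), Mul(Rational(1, 2), x)))
v = Rational(1, 2) (v = Mul(-1, Add(-4, Add(Rational(3, 2), Mul(Rational(1, 2), 4)))) = Mul(-1, Add(-4, Add(Rational(3, 2), 2))) = Mul(-1, Add(-4, Rational(7, 2))) = Mul(-1, Rational(-1, 2)) = Rational(1, 2) ≈ 0.50000)
Pow(Add(v, Function('g')(-4, -4)), 2) = Pow(Add(Rational(1, 2), Mul(-4, Add(1, Pow(-4, 2)))), 2) = Pow(Add(Rational(1, 2), Mul(-4, Add(1, 16))), 2) = Pow(Add(Rational(1, 2), Mul(-4, 17)), 2) = Pow(Add(Rational(1, 2), -68), 2) = Pow(Rational(-135, 2), 2) = Rational(18225, 4)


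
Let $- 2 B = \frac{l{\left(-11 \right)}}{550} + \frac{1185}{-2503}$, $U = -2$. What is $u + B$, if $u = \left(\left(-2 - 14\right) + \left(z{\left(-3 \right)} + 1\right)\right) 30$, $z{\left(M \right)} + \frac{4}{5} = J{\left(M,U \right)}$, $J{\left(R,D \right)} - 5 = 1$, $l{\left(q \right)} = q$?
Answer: $- \frac{73526447}{250300} \approx -293.75$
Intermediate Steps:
$J{\left(R,D \right)} = 6$ ($J{\left(R,D \right)} = 5 + 1 = 6$)
$B = \frac{61753}{250300}$ ($B = - \frac{- \frac{11}{550} + \frac{1185}{-2503}}{2} = - \frac{\left(-11\right) \frac{1}{550} + 1185 \left(- \frac{1}{2503}\right)}{2} = - \frac{- \frac{1}{50} - \frac{1185}{2503}}{2} = \left(- \frac{1}{2}\right) \left(- \frac{61753}{125150}\right) = \frac{61753}{250300} \approx 0.24672$)
$z{\left(M \right)} = \frac{26}{5}$ ($z{\left(M \right)} = - \frac{4}{5} + 6 = \frac{26}{5}$)
$u = -294$ ($u = \left(\left(-2 - 14\right) + \left(\frac{26}{5} + 1\right)\right) 30 = \left(-16 + \frac{31}{5}\right) 30 = \left(- \frac{49}{5}\right) 30 = -294$)
$u + B = -294 + \frac{61753}{250300} = - \frac{73526447}{250300}$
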